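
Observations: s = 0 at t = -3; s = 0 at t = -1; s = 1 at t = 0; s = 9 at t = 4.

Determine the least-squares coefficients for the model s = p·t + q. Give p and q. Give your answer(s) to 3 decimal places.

Forming XᵀX = [[26, 0]; [0, 4]] and Xᵀs = [36, 10]ᵀ gives XᵀX·[p, q]ᵀ = Xᵀs.
Δ = 26·4 − 0² = 104.
p = (36·4 − 0·10)/104 = 18/13; q = (26·10 − 0·36)/104 = 5/2.

p = 1.385, q = 2.500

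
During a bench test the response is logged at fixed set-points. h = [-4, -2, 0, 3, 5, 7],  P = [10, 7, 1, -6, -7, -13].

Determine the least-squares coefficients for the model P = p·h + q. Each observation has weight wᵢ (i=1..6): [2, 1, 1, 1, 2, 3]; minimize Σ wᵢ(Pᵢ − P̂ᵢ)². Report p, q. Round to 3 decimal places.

Compute the Gram sums: Σwᵢ·h·h = 242, Σwᵢ·h = 24, Σwᵢ·1 = 10.
And Σwᵢ·h·P = -455, Σwᵢ·P = -31.
Normal equations: [[242, 24]; [24, 10]]·[p, q]ᵀ = [-455, -31]ᵀ.
Eliminating q: 10·(row 1) − 24·(row 2) gives 1844·p = 10·(-455) − 24·(-31) = -3806, so p = -1903/922.
Then q = ((-31) − 24·(-1903/922))/10 = 1709/922.

p = -2.064, q = 1.854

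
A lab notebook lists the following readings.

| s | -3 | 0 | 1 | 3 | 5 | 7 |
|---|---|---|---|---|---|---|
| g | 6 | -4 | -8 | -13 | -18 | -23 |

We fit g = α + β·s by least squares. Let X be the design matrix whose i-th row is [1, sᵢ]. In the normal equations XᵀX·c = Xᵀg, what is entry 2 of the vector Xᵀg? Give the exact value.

-316

Entry 2 ↔ basis s, so (Xᵀg)_{2} = Σᵢ (s)·gᵢ = (-3)·(6) + (0)·(-4) + (1)·(-8) + (3)·(-13) + (5)·(-18) + (7)·(-23) = -316.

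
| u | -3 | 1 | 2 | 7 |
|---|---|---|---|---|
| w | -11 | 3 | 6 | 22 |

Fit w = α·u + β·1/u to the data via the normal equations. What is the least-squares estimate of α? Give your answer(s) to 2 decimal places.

α = 3.21

Compute the Gram sums: Σu·u = 63, Σu·1/u = 4, Σ1/u·1/u = 2437/1764.
Right-hand side: Σu·w = 202, Σ1/u·w = 269/21.
Normal equations: [[63, 4]; [4, 2437/1764]]·[α, β]ᵀ = [202, 269/21]ᵀ.
det = 63·(2437/1764) − 4² = 1989/28.
α = (202·(2437/1764) − 4·(269/21))/(1989/28) = 401890/125307; β = (63·(269/21) − 4·202)/(1989/28) = -28/1989.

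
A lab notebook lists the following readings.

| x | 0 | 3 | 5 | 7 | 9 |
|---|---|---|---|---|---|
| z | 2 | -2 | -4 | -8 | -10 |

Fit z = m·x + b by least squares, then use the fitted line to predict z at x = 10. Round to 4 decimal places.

ẑ = -11.4754

The normal equations are: 164·m + 24·b = -172;  24·m + 5·b = -22.
Determinant 164·5 − 24² = 244.
m = ((-172)·5 − 24·(-22))/244 = -83/61; b = (164·(-22) − 24·(-172))/244 = 130/61.
At x = 10: ẑ = (-83/61)·(10) + (130/61)·(1) = -700/61.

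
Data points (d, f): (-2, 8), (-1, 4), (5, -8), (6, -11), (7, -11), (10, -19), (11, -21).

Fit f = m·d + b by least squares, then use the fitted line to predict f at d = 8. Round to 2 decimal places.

f̂ = -14.45

Normal-equation sums: Σd·d = 336, Σd = 36, Σ1 = 7.
Moment sums: Σd·f = -624, Σf = -58.
Normal equations: [[336, 36]; [36, 7]]·[m, b]ᵀ = [-624, -58]ᵀ.
det = 336·7 − 36² = 1056.
m = ((-624)·7 − 36·(-58))/1056 = -95/44; b = (336·(-58) − 36·(-624))/1056 = 31/11.
At d = 8: f̂ = (-95/44)·(8) + (31/11)·(1) = -159/11.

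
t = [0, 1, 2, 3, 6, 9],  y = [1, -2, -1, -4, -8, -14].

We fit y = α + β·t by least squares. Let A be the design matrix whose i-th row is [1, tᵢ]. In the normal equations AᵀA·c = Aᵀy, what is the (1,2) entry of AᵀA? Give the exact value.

21

Row 1 ↔ basis 1, column 2 ↔ basis t, so (AᵀA)_{1,2} = Σᵢ t = (1)·(0) + (1)·(1) + (1)·(2) + (1)·(3) + (1)·(6) + (1)·(9) = 21.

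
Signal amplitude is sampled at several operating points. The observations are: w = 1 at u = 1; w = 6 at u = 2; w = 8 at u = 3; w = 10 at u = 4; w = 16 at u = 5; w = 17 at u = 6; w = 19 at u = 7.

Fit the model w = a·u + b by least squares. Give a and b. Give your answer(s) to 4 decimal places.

From the data, Σu·u = 140, Σu = 28, Σ1 = 7.
And Σu·w = 392, Σw = 77.
AᵀA·[a, b]ᵀ = Aᵀw becomes [[140, 28]; [28, 7]]·[a, b]ᵀ = [392, 77]ᵀ.
Δ = 140·7 − 28² = 196.
a = (392·7 − 28·77)/196 = 3; b = (140·77 − 28·392)/196 = -1.

a = 3.0000, b = -1.0000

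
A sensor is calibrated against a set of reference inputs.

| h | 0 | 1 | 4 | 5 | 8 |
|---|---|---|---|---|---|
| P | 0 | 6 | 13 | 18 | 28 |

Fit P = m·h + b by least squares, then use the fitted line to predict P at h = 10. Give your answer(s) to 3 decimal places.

MᵀM·[m, b]ᵀ = MᵀP reads: 106·m + 18·b = 372;  18·m + 5·b = 65.
det = 106·5 − 18² = 206.
m = (372·5 − 18·65)/206 = 345/103; b = (106·65 − 18·372)/206 = 97/103.
At h = 10: P̂ = (345/103)·(10) + (97/103)·(1) = 3547/103.

P̂ = 34.437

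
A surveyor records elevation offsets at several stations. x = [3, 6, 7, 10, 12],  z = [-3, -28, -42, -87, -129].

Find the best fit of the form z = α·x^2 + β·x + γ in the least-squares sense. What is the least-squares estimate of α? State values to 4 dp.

α = -0.9051

Normal-equation sums: Σx^2·x^2 = 34514, Σx^2·x = 3314, Σx^2 = 338, Σx·x = 338, Σx = 38, Σ1 = 5.
Right-hand side: Σx^2·z = -30369, Σx·z = -2889, Σz = -289.
So MᵀM·[α, β, γ]ᵀ = Mᵀz: [[34514, 3314, 338]; [3314, 338, 38]; [338, 38, 5]]·[α, β, γ]ᵀ = [-30369, -2889, -289]ᵀ.
Solving the 3×3 system (Gaussian elimination) gives α = -877/969, β = -715/1938, γ = 1998/323.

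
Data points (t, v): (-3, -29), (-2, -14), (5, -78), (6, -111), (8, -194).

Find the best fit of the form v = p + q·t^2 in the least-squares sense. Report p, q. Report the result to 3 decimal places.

p = -2.331, q = -3.003

With design matrix X, XᵀX = [[5, 138]; [138, 6114]] and Xᵀv = [-426, -18679]ᵀ.
det = 5·6114 − 138² = 11526.
p = ((-426)·6114 − 138·(-18679))/11526 = -4477/1921; q = (5·(-18679) − 138·(-426))/11526 = -34607/11526.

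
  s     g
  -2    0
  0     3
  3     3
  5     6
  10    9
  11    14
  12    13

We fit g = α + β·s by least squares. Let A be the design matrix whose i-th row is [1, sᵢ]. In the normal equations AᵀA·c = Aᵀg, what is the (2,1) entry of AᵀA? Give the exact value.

Row 2 ↔ basis s, column 1 ↔ basis 1, so (AᵀA)_{2,1} = Σᵢ s = (-2)·(1) + (0)·(1) + (3)·(1) + (5)·(1) + (10)·(1) + (11)·(1) + (12)·(1) = 39.

39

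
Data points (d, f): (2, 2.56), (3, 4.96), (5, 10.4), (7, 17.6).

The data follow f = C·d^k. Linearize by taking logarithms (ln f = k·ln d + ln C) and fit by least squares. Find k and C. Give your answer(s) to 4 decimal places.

Taking logs, ln f = k·ln d + ln C, so regress ln f on ln d.
XᵀX = [[8.0643, 5.3471]; [5.3471, 4]], rhs = [11.7606, 7.7511]ᵀ  (here Σln d = 5.3471, Σ(ln d)² = 8.0643, Σln f = 7.7511, Σln d·ln f = 11.7606).
Δ = 8.0643·4 − (5.3471)² = 3.6655; k = (11.7606·4 − 5.3471·7.7511)/3.6655 = 1.52672, ln C = (8.0643·7.7511 − 5.3471·11.7606)/3.6655 = -0.10310, so C = exp(-0.10310) = 0.90203.

k = 1.5267, C = 0.9020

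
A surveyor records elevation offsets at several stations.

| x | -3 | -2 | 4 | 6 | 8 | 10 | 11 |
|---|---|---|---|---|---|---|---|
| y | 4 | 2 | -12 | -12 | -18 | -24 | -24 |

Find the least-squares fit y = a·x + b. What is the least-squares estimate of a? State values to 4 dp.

The normal equations are: 350·a + 34·b = -784;  34·a + 7·b = -84.
Eliminating b: 7·(row 1) − 34·(row 2) gives 1294·a = 7·(-784) − 34·(-84) = -2632, so a = -1316/647.
Then b = ((-84) − 34·(-1316/647))/7 = -1372/647.

a = -2.0340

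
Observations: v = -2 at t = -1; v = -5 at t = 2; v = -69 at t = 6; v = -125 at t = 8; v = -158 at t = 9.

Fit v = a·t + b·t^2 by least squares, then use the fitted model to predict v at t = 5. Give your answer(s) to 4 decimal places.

v̂ = -46.9337

Entries of XᵀX: Σt·t = 186, Σt·t^2 = 1464, Σt^2·t^2 = 11970.
Right-hand side: Σt·v = -2844, Σt^2·v = -23304.
det = 186·11970 − 1464² = 83124.
a = ((-2844)·11970 − 1464·(-23304))/83124 = 2066/2309; b = (186·(-23304) − 1464·(-2844))/83124 = -4748/2309.
At t = 5: v̂ = (2066/2309)·(5) + (-4748/2309)·(25) = -108370/2309.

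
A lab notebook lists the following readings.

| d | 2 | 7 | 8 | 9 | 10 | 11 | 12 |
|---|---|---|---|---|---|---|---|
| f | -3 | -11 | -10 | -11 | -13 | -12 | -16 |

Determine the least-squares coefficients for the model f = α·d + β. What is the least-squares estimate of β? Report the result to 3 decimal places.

β = -1.183

Forming MᵀM = [[563, 59]; [59, 7]] and Mᵀf = [-716, -76]ᵀ gives MᵀM·[α, β]ᵀ = Mᵀf.
Determinant 563·7 − 59² = 460.
α = ((-716)·7 − 59·(-76))/460 = -132/115; β = (563·(-76) − 59·(-716))/460 = -136/115.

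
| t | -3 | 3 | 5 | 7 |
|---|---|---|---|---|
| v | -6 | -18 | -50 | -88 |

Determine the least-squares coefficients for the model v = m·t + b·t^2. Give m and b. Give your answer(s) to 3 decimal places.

m = -2.309, b = -1.474

With design matrix X, XᵀX = [[92, 468]; [468, 3188]] and Xᵀv = [-902, -5778]ᵀ.
Δ = 92·3188 − 468² = 74272.
m = ((-902)·3188 − 468·(-5778))/74272 = -10717/4642; b = (92·(-5778) − 468·(-902))/74272 = -3420/2321.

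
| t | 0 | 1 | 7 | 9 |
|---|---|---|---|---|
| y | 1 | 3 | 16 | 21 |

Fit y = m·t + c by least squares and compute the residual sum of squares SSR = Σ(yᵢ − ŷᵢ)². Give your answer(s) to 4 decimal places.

Entries of AᵀA: Σt·t = 131, Σt = 17, Σ1 = 4.
Right-hand side: Σt·y = 304, Σy = 41.
Normal equations: [[131, 17]; [17, 4]]·[m, c]ᵀ = [304, 41]ᵀ.
Δ = 131·4 − 17² = 235.
m = (304·4 − 17·41)/235 = 519/235; c = (131·41 − 17·304)/235 = 203/235.
Residuals: 32/235, -17/235, -76/235, 61/235; SSR = 46/235.

SSR = 0.1957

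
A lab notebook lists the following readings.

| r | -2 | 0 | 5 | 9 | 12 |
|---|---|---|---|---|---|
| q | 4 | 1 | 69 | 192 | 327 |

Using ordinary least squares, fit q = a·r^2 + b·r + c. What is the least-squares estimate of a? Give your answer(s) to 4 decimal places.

The normal equations are: 27938·a + 2574·b + 254·c = 64381;  2574·a + 254·b + 24·c = 5989;  254·a + 24·b + 5·c = 593.
(Σr^2·r^2 = 27938, Σr^2·r = 2574, Σr^2 = 254, Σr·r = 254, Σr = 24, Σ1 = 5, Σr^2·q = 64381, Σr·q = 5989, Σq = 593.)
Solving the 3×3 system (Gaussian elimination) gives a = 621527/314184, b = 348967/104728, c = 331763/157092.

a = 1.9782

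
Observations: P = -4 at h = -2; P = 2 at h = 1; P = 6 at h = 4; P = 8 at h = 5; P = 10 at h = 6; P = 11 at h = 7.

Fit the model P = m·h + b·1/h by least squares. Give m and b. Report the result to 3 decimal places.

AᵀA·[m, b]ᵀ = AᵀP reads: 131·m + 6·b = 211;  6·m + (247081/176400)·b = 2171/210.
(Σh·h = 131, Σh·1/h = 6, Σ1/h·1/h = 247081/176400, Σh·P = 211, Σ1/h·P = 2171/210.)
Eliminating b: (247081/176400)·(row 1) − 6·(row 2) gives (26017211/176400)·m = (247081/176400)·211 − 6·(2171/210) = 41192251/176400, so m = 41192251/26017211.
Then b = ((2171/210) − 6·(41192251/26017211))/(247081/176400) = 15574440/26017211.

m = 1.583, b = 0.599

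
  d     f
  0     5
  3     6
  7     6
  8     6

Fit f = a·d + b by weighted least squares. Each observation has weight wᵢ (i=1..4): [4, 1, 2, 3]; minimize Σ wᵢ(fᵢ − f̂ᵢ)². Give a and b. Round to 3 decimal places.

a = 0.125, b = 5.086

Entries of MᵀWM: Σwᵢ·d·d = 299, Σwᵢ·d = 41, Σwᵢ·1 = 10.
Right-hand side: Σwᵢ·d·f = 246, Σwᵢ·f = 56.
MᵀWM·[a, b]ᵀ = MᵀWf becomes [[299, 41]; [41, 10]]·[a, b]ᵀ = [246, 56]ᵀ.
det = 299·10 − 41² = 1309.
a = (246·10 − 41·56)/1309 = 164/1309; b = (299·56 − 41·246)/1309 = 6658/1309.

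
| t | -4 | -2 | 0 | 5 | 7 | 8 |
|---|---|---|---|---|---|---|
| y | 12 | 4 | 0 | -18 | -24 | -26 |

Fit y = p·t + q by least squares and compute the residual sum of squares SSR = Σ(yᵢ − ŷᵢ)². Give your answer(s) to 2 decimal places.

SSR = 4.48

Setting ∂/∂p … = 0 gives: 158·p + 14·q = -522;  14·p + 6·q = -52.
(Σt·t = 158, Σt = 14, Σ1 = 6, Σt·y = -522, Σy = -52.)
Eliminating q: 6·(row 1) − 14·(row 2) gives 752·p = 6·(-522) − 14·(-52) = -2404, so p = -601/188.
Then q = ((-52) − 14·(-601/188))/6 = -227/188.
Residuals: 79/188, -223/188, 227/188, -38/47, -39/94, 147/188; SSR = 421/94.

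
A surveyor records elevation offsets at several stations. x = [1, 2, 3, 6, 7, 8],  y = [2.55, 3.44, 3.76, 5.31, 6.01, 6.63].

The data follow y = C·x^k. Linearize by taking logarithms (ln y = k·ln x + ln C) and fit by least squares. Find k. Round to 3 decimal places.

k = 0.447

With ln yᵢ as the transformed response and ln xᵢ as the regressor:
XᵀX = [[13.0084, 7.6089]; [7.6089, 6]], rhs = [12.7262, 8.8506]ᵀ  (here Σln x = 7.6089, Σ(ln x)² = 13.0084, Σln y = 8.8506, Σln x·ln y = 12.7262).
Slope k = (n·Σln x·ln y − Σln x·Σln y)/(n·Σ(ln x)² − (Σln x)²) = (6·12.7262 − 7.6089·8.8506)/20.1558 = 0.44723; ln C = (Σln y − k·Σln x)/n = 0.90795.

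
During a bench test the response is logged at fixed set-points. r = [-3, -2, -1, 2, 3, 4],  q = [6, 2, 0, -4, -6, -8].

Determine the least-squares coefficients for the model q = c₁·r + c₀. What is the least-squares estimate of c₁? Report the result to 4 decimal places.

With design matrix A, AᵀA = [[43, 3]; [3, 6]] and Aᵀq = [-80, -10]ᵀ.
det = 43·6 − 3² = 249.
c₁ = ((-80)·6 − 3·(-10))/249 = -150/83; c₀ = (43·(-10) − 3·(-80))/249 = -190/249.

c₁ = -1.8072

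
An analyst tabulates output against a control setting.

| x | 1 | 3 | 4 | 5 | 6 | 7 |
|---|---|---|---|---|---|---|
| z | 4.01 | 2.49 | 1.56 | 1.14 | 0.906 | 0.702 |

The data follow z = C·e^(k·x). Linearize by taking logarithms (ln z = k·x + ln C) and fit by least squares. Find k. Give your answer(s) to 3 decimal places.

k = -0.301

With ln zᵢ as the transformed response and xᵢ as the regressor:
Σx = 26.0000, Σ(x)² = 136.0000, Σln z = 2.4243, Σx·ln z = 3.4905.
Equations: 136.0000·k + 26.0000·ln C = 3.4905;  26.0000·k + 6·ln C = 2.4243.
Solving (det = 140.0000): k = -0.30063, ln C = 1.70675.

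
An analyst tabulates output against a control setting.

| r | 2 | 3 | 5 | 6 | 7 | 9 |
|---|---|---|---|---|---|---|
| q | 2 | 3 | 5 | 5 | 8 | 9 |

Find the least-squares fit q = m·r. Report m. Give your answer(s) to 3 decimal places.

m = 1.005

Forming XᵀX = [[204]] and Xᵀq = [205]ᵀ gives XᵀX·[m]ᵀ = Xᵀq.
Hence m = 205 / 204 ≈ 1.0049.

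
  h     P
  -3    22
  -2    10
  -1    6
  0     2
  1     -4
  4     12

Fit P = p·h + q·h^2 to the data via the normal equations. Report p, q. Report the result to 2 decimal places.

p = -2.91, q = 1.45

Entries of AᵀA: Σh·h = 31, Σh·h^2 = 29, Σh^2·h^2 = 355.
And Σh·P = -48, Σh^2·P = 432.
So AᵀA·[p, q]ᵀ = AᵀP: [[31, 29]; [29, 355]]·[p, q]ᵀ = [-48, 432]ᵀ.
Eliminating q: 355·(row 1) − 29·(row 2) gives 10164·p = 355·(-48) − 29·432 = -29568, so p = -32/11.
Then q = (432 − 29·(-32/11))/355 = 16/11.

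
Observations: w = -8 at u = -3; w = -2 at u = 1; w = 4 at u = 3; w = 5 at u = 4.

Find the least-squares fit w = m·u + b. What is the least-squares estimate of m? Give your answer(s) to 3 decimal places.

m = 1.922

With design matrix X, XᵀX = [[35, 5]; [5, 4]] and Xᵀw = [54, -1]ᵀ.
det = 35·4 − 5² = 115.
m = (54·4 − 5·(-1))/115 = 221/115; b = (35·(-1) − 5·54)/115 = -61/23.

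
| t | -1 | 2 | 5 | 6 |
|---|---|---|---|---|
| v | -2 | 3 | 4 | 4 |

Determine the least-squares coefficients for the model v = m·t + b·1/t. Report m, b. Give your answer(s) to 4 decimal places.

The normal system MᵀM·[m, b]ᵀ = Mᵀv is [[66, 4]; [4, 593/450]]·[m, b]ᵀ = [52, 149/30]ᵀ.
det = 66·(593/450) − 4² = 5323/75.
m = (52·(593/450) − 4·(149/30))/(5323/75) = 10948/15969; b = (66·(149/30) − 4·52)/(5323/75) = 8985/5323.

m = 0.6856, b = 1.6880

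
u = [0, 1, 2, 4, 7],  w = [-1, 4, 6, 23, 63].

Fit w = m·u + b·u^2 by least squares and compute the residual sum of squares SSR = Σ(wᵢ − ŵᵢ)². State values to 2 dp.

Compute the Gram sums: Σu·u = 70, Σu·u^2 = 416, Σu^2·u^2 = 2674.
Moment sums: Σu·w = 549, Σu^2·w = 3483.
Δ = 70·2674 − 416² = 14124.
m = (549·2674 − 416·3483)/14124 = 3183/2354; b = (70·3483 − 416·549)/14124 = 2571/2354.
Residuals: -1, 1831/1177, -1263/1177, 137/1177, 21/1177; SSR = 5397/1177.

SSR = 4.59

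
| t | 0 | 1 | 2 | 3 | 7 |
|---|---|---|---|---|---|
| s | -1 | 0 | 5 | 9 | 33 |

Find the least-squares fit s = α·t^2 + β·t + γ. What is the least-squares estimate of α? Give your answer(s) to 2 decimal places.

MᵀM·[α, β, γ]ᵀ = Mᵀs reads: 2499·α + 379·β + 63·γ = 1718;  379·α + 63·β + 13·γ = 268;  63·α + 13·β + 5·γ = 46.
(Σt^2·t^2 = 2499, Σt^2·t = 379, Σt^2 = 63, Σt·t = 63, Σt = 13, Σ1 = 5, Σt^2·s = 1718, Σt·s = 268, Σs = 46.)
Row-reducing yields α = 1632/4351, β = 10085/4351, γ = -6755/4351.

α = 0.38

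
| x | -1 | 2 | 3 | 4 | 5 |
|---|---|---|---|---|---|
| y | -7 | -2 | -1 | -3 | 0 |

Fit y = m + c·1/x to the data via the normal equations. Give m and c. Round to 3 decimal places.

Setting ∂/∂m … = 0 gives: 5·m + (17/60)·c = -13;  (17/60)·m + (5269/3600)·c = 59/12.
Δ = 5·(5269/3600) − (17/60)² = 3257/450.
m = ((-13)·(5269/3600) − (17/60)·(59/12))/(3257/450) = -9189/3257; c = (5·(59/12) − (17/60)·(-13))/(3257/450) = 12720/3257.

m = -2.821, c = 3.905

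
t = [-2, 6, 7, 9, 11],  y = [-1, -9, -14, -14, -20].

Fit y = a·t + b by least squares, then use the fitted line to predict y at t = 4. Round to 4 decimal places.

ŷ = -8.5628

With design matrix A, AᵀA = [[291, 31]; [31, 5]] and Aᵀy = [-496, -58]ᵀ.
Determinant 291·5 − 31² = 494.
a = ((-496)·5 − 31·(-58))/494 = -341/247; b = (291·(-58) − 31·(-496))/494 = -751/247.
At t = 4: ŷ = (-341/247)·(4) + (-751/247)·(1) = -2115/247.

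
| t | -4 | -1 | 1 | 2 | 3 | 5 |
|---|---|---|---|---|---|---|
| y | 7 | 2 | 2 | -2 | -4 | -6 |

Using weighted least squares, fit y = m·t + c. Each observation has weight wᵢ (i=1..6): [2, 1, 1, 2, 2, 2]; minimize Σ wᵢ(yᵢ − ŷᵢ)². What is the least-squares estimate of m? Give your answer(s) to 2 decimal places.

Forming MᵀWM = [[110, 12]; [12, 10]] and MᵀWy = [-148, -6]ᵀ gives MᵀWM·[m, c]ᵀ = MᵀWy.
Eliminating c: 10·(row 1) − 12·(row 2) gives 956·m = 10·(-148) − 12·(-6) = -1408, so m = -352/239.
Then c = ((-6) − 12·(-352/239))/10 = 279/239.

m = -1.47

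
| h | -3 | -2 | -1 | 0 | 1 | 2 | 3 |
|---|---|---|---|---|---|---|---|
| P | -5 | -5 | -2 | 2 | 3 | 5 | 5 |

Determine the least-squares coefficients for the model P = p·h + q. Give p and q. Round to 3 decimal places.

Entries of XᵀX: Σh·h = 28, Σh = 0, Σ1 = 7.
Right-hand side: Σh·P = 55, ΣP = 3.
Δ = 28·7 − 0² = 196.
p = (55·7 − 0·3)/196 = 55/28; q = (28·3 − 0·55)/196 = 3/7.

p = 1.964, q = 0.429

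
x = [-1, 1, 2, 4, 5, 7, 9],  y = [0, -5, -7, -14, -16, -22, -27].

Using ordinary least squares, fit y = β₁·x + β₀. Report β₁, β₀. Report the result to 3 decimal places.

Compute the Gram sums: Σx·x = 177, Σx = 27, Σ1 = 7.
For Mᵀy: Σx·y = -552, Σy = -91.
MᵀM·[β₁, β₀]ᵀ = Mᵀy becomes [[177, 27]; [27, 7]]·[β₁, β₀]ᵀ = [-552, -91]ᵀ.
Determinant 177·7 − 27² = 510.
β₁ = ((-552)·7 − 27·(-91))/510 = -469/170; β₀ = (177·(-91) − 27·(-552))/510 = -401/170.

β₁ = -2.759, β₀ = -2.359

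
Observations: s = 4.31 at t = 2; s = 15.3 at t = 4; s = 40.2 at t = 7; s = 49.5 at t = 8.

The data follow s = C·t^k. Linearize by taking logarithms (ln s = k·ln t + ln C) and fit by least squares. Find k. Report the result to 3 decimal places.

Linearized form: ln s = k·ln t + ln C. From the 4 transformed points,
XᵀX = [[10.5129, 6.1048]; [6.1048, 4]], rhs = [20.0961, 11.7846]ᵀ  (here Σln t = 6.1048, Σ(ln t)² = 10.5129, Σln s = 11.7846, Σln t·ln s = 20.0961).
Δ = 10.5129·4 − (6.1048)² = 4.7831; k = (20.0961·4 − 6.1048·11.7846)/4.7831 = 1.76489, ln C = (10.5129·11.7846 − 6.1048·20.0961)/4.7831 = 0.25259.

k = 1.765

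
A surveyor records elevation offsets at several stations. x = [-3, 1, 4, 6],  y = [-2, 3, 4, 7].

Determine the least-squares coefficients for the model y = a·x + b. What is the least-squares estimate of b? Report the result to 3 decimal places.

The normal system AᵀA·[a, b]ᵀ = Aᵀy is [[62, 8]; [8, 4]]·[a, b]ᵀ = [67, 12]ᵀ.
det = 62·4 − 8² = 184.
a = (67·4 − 8·12)/184 = 43/46; b = (62·12 − 8·67)/184 = 26/23.

b = 1.130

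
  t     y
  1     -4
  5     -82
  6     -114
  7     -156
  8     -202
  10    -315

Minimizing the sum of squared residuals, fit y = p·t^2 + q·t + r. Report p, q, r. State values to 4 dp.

From the data, Σt^2·t^2 = 18419, Σt^2·t = 2197, Σt^2 = 275, Σt·t = 275, Σt = 37, Σ1 = 6.
Right-hand side: Σt^2·y = -58230, Σt·y = -6956, Σy = -873.
XᵀX·[p, q, r]ᵀ = Xᵀy becomes [[18419, 2197, 275]; [2197, 275, 37]; [275, 37, 6]]·[p, q, r]ᵀ = [-58230, -6956, -873]ᵀ.
Row-reducing yields p = -39061/12696, q = -8293/12696, r = -243/529.

p = -3.0766, q = -0.6532, r = -0.4594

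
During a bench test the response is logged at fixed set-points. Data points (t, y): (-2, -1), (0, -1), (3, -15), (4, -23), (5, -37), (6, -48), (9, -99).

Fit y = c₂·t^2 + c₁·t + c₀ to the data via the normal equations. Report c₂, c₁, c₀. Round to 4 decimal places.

From the data, Σt^2·t^2 = 8835, Σt^2·t = 1153, Σt^2 = 171, Σt·t = 171, Σt = 25, Σ1 = 7.
For Xᵀy: Σt^2·y = -11179, Σt·y = -1499, Σy = -224.
XᵀX·[c₂, c₁, c₀]ᵀ = Xᵀy becomes [[8835, 1153, 171]; [1153, 171, 25]; [171, 25, 7]]·[c₂, c₁, c₀]ᵀ = [-11179, -1499, -224]ᵀ.
Row-reducing yields c₂ = -5875/5824, c₁ = -10831/5824, c₀ = -521/728.

c₂ = -1.0088, c₁ = -1.8597, c₀ = -0.7157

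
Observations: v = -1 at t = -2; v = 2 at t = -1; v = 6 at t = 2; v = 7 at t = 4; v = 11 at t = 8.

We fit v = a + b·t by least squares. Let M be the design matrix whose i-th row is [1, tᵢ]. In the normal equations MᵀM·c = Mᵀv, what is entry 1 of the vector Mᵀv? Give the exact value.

25

Entry 1 ↔ basis 1, so (Mᵀv)_{1} = Σᵢ vᵢ = (1)·(-1) + (1)·(2) + (1)·(6) + (1)·(7) + (1)·(11) = 25.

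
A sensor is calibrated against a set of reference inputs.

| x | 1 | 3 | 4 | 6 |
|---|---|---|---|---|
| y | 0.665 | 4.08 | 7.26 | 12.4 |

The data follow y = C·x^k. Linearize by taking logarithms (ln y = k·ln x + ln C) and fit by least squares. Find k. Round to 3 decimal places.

Linearized form: ln y = k·ln x + ln C. From the 4 transformed points,
AᵀA = [[6.3392, 4.2767]; [4.2767, 4]], rhs = [8.8040, 5.4982]ᵀ  (here Σln x = 4.2767, Σ(ln x)² = 6.3392, Σln y = 5.4982, Σln x·ln y = 8.8040).
Slope k = (n·Σln x·ln y − Σln x·Σln y)/(n·Σ(ln x)² − (Σln x)²) = (4·8.8040 − 4.2767·5.4982)/7.0668 = 1.65593; ln C = (Σln y − k·Σln x)/n = -0.39592.

k = 1.656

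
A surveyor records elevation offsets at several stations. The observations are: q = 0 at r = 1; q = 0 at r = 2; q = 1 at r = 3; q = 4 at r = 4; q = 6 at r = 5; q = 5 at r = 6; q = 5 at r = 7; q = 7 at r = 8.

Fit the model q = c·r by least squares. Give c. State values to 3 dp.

c = 0.833

Compute the Gram sums: Σr·r = 204.
Right-hand side: Σr·q = 170.
XᵀX·[c]ᵀ = Xᵀq becomes [[204]]·[c]ᵀ = [170]ᵀ.
Hence c = 170 / 204 ≈ 0.833333.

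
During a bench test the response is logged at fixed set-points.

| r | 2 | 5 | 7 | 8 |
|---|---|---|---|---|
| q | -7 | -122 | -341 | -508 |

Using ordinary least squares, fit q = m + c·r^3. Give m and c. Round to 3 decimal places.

With design matrix X, XᵀX = [[4, 988]; [988, 395482]] and Xᵀq = [-978, -392365]ᵀ.
Eliminating c: 395482·(row 1) − 988·(row 2) gives 605784·m = 395482·(-978) − 988·(-392365) = 875224, so m = 109403/75723.
Then c = ((-392365) − 988·(109403/75723))/395482 = -150799/151446.

m = 1.445, c = -0.996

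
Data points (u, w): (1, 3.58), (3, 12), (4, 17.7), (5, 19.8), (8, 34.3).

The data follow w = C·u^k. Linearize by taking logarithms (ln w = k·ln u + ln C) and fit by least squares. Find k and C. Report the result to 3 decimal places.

k = 1.086, C = 3.635

With ln wᵢ as the transformed response and ln uᵢ as the regressor:
Σln u = 6.1738, Σ(ln u)² = 10.0431, Σln w = 13.1547, Σln u·ln w = 18.8700.
Equations: 10.0431·k + 6.1738·ln C = 18.8700;  6.1738·k + 5·ln C = 13.1547.
Slope k = (n·Σln u·ln w − Σln u·Σln w)/(n·Σ(ln u)² − (Σln u)²) = (5·18.8700 − 6.1738·13.1547)/12.1000 = 1.08559; ln C = (Σln w − k·Σln u)/n = 1.29049, so C = exp(1.29049) = 3.63456.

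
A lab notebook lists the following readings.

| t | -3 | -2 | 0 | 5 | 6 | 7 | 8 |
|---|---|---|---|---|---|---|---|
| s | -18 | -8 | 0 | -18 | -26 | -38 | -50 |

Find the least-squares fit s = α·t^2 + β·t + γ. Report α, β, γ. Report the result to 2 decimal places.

α = -1.04, β = 2.06, γ = -0.99

Normal-equation sums: Σt^2·t^2 = 8515, Σt^2·t = 1161, Σt^2 = 187, Σt·t = 187, Σt = 21, Σ1 = 7.
For Mᵀs: Σt^2·s = -6642, Σt·s = -842, Σs = -158.
MᵀM·[α, β, γ]ᵀ = Mᵀs becomes [[8515, 1161, 187]; [1161, 187, 21]; [187, 21, 7]]·[α, β, γ]ᵀ = [-6642, -842, -158]ᵀ.
Row-reducing yields α = -34747/33429, β = 22974/11143, γ = -33065/33429.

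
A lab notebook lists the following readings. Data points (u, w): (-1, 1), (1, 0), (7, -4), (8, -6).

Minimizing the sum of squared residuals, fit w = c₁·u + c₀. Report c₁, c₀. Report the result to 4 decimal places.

Normal-equation sums: Σu·u = 115, Σu = 15, Σ1 = 4.
For Mᵀw: Σu·w = -77, Σw = -9.
Determinant 115·4 − 15² = 235.
c₁ = ((-77)·4 − 15·(-9))/235 = -173/235; c₀ = (115·(-9) − 15·(-77))/235 = 24/47.

c₁ = -0.7362, c₀ = 0.5106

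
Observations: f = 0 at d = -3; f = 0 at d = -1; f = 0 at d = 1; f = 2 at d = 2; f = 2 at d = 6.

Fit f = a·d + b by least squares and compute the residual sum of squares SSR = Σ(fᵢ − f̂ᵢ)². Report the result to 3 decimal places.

SSR = 1.670

Forming XᵀX = [[51, 5]; [5, 5]] and Xᵀf = [16, 4]ᵀ gives XᵀX·[a, b]ᵀ = Xᵀf.
Δ = 51·5 − 5² = 230.
a = (16·5 − 5·4)/230 = 6/23; b = (51·4 − 5·16)/230 = 62/115.
Residuals: 28/115, -32/115, -4/5, 108/115, -12/115; SSR = 192/115.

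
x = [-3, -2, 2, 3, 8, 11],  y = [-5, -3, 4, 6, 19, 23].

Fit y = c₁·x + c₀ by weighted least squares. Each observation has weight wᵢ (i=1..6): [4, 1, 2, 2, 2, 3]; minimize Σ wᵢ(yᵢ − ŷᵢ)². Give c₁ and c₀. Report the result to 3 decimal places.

c₁ = 2.053, c₀ = 0.829

The normal equations are: 557·c₁ + 45·c₀ = 1181;  45·c₁ + 14·c₀ = 104.
Δ = 557·14 − 45² = 5773.
c₁ = (1181·14 − 45·104)/5773 = 11854/5773; c₀ = (557·104 − 45·1181)/5773 = 4783/5773.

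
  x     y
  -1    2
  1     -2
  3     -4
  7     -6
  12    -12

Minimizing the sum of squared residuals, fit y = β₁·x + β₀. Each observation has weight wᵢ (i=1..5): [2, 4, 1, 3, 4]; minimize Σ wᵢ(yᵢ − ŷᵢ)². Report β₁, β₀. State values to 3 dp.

AᵀWA·[β₁, β₀]ᵀ = AᵀWy reads: 738·β₁ + 74·β₀ = -726;  74·β₁ + 14·β₀ = -74.
Eliminating β₀: 14·(row 1) − 74·(row 2) gives 4856·β₁ = 14·(-726) − 74·(-74) = -4688, so β₁ = -586/607.
Then β₀ = ((-74) − 74·(-586/607))/14 = -111/607.

β₁ = -0.965, β₀ = -0.183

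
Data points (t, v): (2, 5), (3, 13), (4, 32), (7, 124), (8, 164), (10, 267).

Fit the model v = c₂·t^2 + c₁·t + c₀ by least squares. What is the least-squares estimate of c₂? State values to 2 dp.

c₂ = 3.07

The normal equations are: 16850·c₂ + 1954·c₁ + 242·c₀ = 43921;  1954·c₂ + 242·c₁ + 34·c₀ = 5027;  242·c₂ + 34·c₁ + 6·c₀ = 605.
Inverting the 3×3 Gram matrix, [c₂, c₁, c₀]ᵀ = [3933/1280, -4973/1280, -173/160]ᵀ.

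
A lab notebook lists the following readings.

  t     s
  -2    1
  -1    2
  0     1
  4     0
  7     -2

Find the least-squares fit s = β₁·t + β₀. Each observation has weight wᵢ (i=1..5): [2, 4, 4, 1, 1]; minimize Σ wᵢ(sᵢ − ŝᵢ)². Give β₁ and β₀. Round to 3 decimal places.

Entries of AᵀWA: Σwᵢ·t·t = 77, Σwᵢ·t = 3, Σwᵢ·1 = 12.
Right-hand side: Σwᵢ·t·s = -26, Σwᵢ·s = 12.
det = 77·12 − 3² = 915.
β₁ = ((-26)·12 − 3·12)/915 = -116/305; β₀ = (77·12 − 3·(-26))/915 = 334/305.

β₁ = -0.380, β₀ = 1.095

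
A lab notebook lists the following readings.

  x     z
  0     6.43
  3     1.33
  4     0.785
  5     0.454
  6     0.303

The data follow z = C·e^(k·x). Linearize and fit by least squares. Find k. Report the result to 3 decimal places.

With ln zᵢ as the transformed response and xᵢ as the regressor:
XᵀX = [[86.0000, 18.0000]; [18.0000, 5]], rhs = [-11.2252, -0.0796]ᵀ  (here Σx = 18.0000, Σ(x)² = 86.0000, Σln z = -0.0796, Σx·ln z = -11.2252).
Δ = 86.0000·5 − (18.0000)² = 106.0000; k = (-11.2252·5 − 18.0000·-0.0796)/106.0000 = -0.51597, ln C = (86.0000·-0.0796 − 18.0000·-11.2252)/106.0000 = 1.84158.

k = -0.516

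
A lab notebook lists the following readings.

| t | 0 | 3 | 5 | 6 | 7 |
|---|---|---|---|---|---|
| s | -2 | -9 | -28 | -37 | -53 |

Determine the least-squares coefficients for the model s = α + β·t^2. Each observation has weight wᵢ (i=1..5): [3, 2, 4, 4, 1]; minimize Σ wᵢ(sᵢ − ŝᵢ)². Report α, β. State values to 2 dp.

α = -1.44, β = -1.02

Compute the Gram sums: Σwᵢ·1 = 14, Σwᵢ·t^2 = 311, Σwᵢ·t^2·t^2 = 10247.
For MᵀWs: Σwᵢ·s = -337, Σwᵢ·t^2·s = -10887.
So MᵀWM·[α, β]ᵀ = MᵀWs: [[14, 311]; [311, 10247]]·[α, β]ᵀ = [-337, -10887]ᵀ.
Eliminating β: 10247·(row 1) − 311·(row 2) gives 46737·α = 10247·(-337) − 311·(-10887) = -67382, so α = -67382/46737.
Then β = ((-10887) − 311·(-67382/46737))/10247 = -47611/46737.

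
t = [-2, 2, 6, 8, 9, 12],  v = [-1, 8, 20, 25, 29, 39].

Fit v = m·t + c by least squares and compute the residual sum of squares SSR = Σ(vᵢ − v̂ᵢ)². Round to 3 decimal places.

SSR = 6.549

The normal equations are: 333·m + 35·c = 1067;  35·m + 6·c = 120.
Eliminating c: 6·(row 1) − 35·(row 2) gives 773·m = 6·1067 − 35·120 = 2202, so m = 2202/773.
Then c = (120 − 35·(2202/773))/6 = 2615/773.
Residuals: 1016/773, -835/773, -367/773, -906/773, -16/773, 1108/773; SSR = 5062/773.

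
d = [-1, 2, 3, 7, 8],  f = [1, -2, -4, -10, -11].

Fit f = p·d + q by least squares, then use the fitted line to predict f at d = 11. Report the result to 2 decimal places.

f̂ = -15.21

MᵀM·[p, q]ᵀ = Mᵀf reads: 127·p + 19·q = -175;  19·p + 5·q = -26.
(Σd·d = 127, Σd = 19, Σ1 = 5, Σd·f = -175, Σf = -26.)
Δ = 127·5 − 19² = 274.
p = ((-175)·5 − 19·(-26))/274 = -381/274; q = (127·(-26) − 19·(-175))/274 = 23/274.
At d = 11: f̂ = (-381/274)·(11) + (23/274)·(1) = -2084/137.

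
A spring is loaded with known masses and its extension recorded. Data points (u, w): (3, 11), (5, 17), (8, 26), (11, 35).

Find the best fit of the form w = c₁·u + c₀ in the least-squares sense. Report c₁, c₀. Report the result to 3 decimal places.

Compute the Gram sums: Σu·u = 219, Σu = 27, Σ1 = 4.
For Aᵀw: Σu·w = 711, Σw = 89.
Determinant 219·4 − 27² = 147.
c₁ = (711·4 − 27·89)/147 = 3; c₀ = (219·89 − 27·711)/147 = 2.

c₁ = 3.000, c₀ = 2.000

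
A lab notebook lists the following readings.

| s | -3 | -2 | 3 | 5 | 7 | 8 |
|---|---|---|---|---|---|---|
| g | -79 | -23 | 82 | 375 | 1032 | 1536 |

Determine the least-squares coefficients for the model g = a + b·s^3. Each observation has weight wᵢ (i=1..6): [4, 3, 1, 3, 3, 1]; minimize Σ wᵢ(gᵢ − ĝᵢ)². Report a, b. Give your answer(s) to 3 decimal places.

a = 1.309, b = 3.001

The normal equations are: 15·a + 1811·b = 5454;  1811·a + 665803·b = 2000283.
det = 15·665803 − 1811² = 6707324.
a = (5454·665803 − 1811·2000283)/6707324 = 8777049/6707324; b = (15·2000283 − 1811·5454)/6707324 = 20127051/6707324.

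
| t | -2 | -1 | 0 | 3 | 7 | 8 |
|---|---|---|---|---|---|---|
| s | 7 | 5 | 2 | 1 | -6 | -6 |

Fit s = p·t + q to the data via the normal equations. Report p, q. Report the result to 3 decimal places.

p = -1.268, q = 3.670

The normal equations are: 127·p + 15·q = -106;  15·p + 6·q = 3.
Δ = 127·6 − 15² = 537.
p = ((-106)·6 − 15·3)/537 = -227/179; q = (127·3 − 15·(-106))/537 = 657/179.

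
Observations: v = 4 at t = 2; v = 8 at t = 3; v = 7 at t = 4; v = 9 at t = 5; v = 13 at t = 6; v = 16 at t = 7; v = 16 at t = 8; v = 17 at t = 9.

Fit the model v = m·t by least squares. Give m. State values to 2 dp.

m = 2.03

From the data, Σt·t = 284.
For Aᵀv: Σt·v = 576.
So AᵀA·[m]ᵀ = Aᵀv: [[284]]·[m]ᵀ = [576]ᵀ.
m = 576/284 = 2.02817.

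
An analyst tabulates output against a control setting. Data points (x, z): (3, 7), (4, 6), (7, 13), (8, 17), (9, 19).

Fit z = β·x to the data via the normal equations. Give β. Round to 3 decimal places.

β = 2.023

Setting ∂/∂β … = 0 gives: 219·β = 443.
β = 443/219 = 2.02283.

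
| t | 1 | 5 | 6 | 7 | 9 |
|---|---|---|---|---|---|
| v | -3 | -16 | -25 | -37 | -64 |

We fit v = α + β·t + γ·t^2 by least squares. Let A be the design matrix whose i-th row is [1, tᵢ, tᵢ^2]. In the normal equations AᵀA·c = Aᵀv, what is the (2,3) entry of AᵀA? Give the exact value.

Row 2 ↔ basis t, column 3 ↔ basis t^2, so (AᵀA)_{2,3} = Σᵢ (t)·(t^2) = (1)·(1) + (5)·(25) + (6)·(36) + (7)·(49) + (9)·(81) = 1414.

1414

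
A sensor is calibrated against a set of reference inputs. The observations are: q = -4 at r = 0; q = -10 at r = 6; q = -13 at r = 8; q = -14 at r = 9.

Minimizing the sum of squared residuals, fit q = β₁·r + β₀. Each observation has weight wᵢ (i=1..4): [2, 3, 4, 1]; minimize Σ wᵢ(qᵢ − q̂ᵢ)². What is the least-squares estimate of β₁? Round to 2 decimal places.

Normal-equation sums: Σwᵢ·r·r = 445, Σwᵢ·r = 59, Σwᵢ·1 = 10.
For XᵀWq: Σwᵢ·r·q = -722, Σwᵢ·q = -104.
So XᵀWX·[β₁, β₀]ᵀ = XᵀWq: [[445, 59]; [59, 10]]·[β₁, β₀]ᵀ = [-722, -104]ᵀ.
Δ = 445·10 − 59² = 969.
β₁ = ((-722)·10 − 59·(-104))/969 = -1084/969; β₀ = (445·(-104) − 59·(-722))/969 = -3682/969.

β₁ = -1.12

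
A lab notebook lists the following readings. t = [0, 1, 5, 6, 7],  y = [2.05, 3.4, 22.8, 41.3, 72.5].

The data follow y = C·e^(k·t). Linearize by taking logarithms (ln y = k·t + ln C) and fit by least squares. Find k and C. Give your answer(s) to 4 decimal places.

Let Y = ln y. Fitting Y = k·t + ln C by least squares:
XᵀX = [[111.0000, 19.0000]; [19.0000, 5]], rhs = [69.1679, 13.0728]ᵀ  (here Σt = 19.0000, Σ(t)² = 111.0000, Σln y = 13.0728, Σt·ln y = 69.1679).
Slope k = (n·Σt·ln y − Σt·Σln y)/(n·Σ(t)² − (Σt)²) = (5·69.1679 − 19.0000·13.0728)/194.0000 = 0.50235; ln C = (Σln y − k·Σt)/n = 0.70564, so C = exp(0.70564) = 2.02514.

k = 0.5023, C = 2.0251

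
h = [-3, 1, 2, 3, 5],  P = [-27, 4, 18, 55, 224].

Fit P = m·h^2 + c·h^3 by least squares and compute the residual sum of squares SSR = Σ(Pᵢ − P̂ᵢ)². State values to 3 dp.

From the data, Σh^2·h^2 = 804, Σh^2·h^3 = 3158, Σh^3·h^3 = 17148.
For XᵀP: Σh^2·P = 5928, Σh^3·P = 30362.
XᵀX·[m, c]ᵀ = XᵀP becomes [[804, 3158]; [3158, 17148]]·[m, c]ᵀ = [5928, 30362]ᵀ.
det = 804·17148 − 3158² = 3814028.
m = (5928·17148 − 3158·30362)/3814028 = 1442537/953507; c = (804·30362 − 3158·5928)/3814028 = 1422606/953507.
Residuals: -317160/953507, 948885/953507, 12130/953507, 1049690/953507, -303607/953507; SSR = 2302182/953507.

SSR = 2.414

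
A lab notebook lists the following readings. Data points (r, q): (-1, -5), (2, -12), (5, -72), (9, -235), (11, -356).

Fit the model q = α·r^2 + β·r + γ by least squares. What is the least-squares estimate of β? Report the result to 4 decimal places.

β = 1.0256

The normal equations are: 21844·α + 2192·β + 232·γ = -63964;  2192·α + 232·β + 26·γ = -6410;  232·α + 26·β + 5·γ = -680.
(Σr^2·r^2 = 21844, Σr^2·r = 2192, Σr^2 = 232, Σr·r = 232, Σr = 26, Σ1 = 5, Σr^2·q = -63964, Σr·q = -6410, Σq = -680.)
Inverting the 3×3 Gram matrix, [α, β, γ]ᵀ = [-2887/957, 1963/1914, -433/319]ᵀ.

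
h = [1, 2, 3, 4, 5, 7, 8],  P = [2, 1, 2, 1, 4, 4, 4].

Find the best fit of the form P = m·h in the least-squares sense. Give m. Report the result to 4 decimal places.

m = 0.5595

Entries of MᵀM: Σh·h = 168.
For MᵀP: Σh·P = 94.
Normal equations: [[168]]·[m]ᵀ = [94]ᵀ.
Hence m = 94 / 168 ≈ 0.559524.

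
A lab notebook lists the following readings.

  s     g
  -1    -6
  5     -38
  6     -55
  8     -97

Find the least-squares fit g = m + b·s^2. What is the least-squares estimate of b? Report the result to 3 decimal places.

b = -1.449

Normal-equation sums: Σ1 = 4, Σs^2 = 126, Σs^2·s^2 = 6018.
Right-hand side: Σg = -196, Σs^2·g = -9144.
AᵀA·[m, b]ᵀ = Aᵀg becomes [[4, 126]; [126, 6018]]·[m, b]ᵀ = [-196, -9144]ᵀ.
Determinant 4·6018 − 126² = 8196.
m = ((-196)·6018 − 126·(-9144))/8196 = -2282/683; b = (4·(-9144) − 126·(-196))/8196 = -990/683.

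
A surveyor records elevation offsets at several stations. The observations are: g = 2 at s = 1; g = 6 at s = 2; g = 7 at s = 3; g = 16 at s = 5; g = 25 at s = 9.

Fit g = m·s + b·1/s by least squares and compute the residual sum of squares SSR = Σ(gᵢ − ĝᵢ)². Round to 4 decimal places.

From the data, Σs·s = 120, Σs·1/s = 5, Σ1/s·1/s = 11449/8100.
Right-hand side: Σs·g = 340, Σ1/s·g = 599/45.
Determinant 120·(11449/8100) − 5² = 19523/135.
m = (340·(11449/8100) − 5·(599/45))/(19523/135) = 23954/8367; b = (120·(599/45) − 5·340)/(19523/135) = -1980/2789.
Residuals: -1280/8367, 5264/8367, -3771/2789, 15290/8367, -1917/2789; SSR = 50698/8367.

SSR = 6.0593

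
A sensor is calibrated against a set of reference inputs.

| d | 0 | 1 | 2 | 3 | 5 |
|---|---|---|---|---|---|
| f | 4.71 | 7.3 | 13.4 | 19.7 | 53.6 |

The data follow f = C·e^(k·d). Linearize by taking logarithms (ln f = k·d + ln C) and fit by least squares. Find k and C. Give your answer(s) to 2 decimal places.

Linearized form: ln f = k·d + ln C. From the 5 transformed points,
XᵀX = [[39.0000, 11.0000]; [11.0000, 5]], rhs = [36.0280, 13.0950]ᵀ  (here Σd = 11.0000, Σ(d)² = 39.0000, Σln f = 13.0950, Σd·ln f = 36.0280).
Δ = 39.0000·5 − (11.0000)² = 74.0000; k = (36.0280·5 − 11.0000·13.0950)/74.0000 = 0.48777, ln C = (39.0000·13.0950 − 11.0000·36.0280)/74.0000 = 1.54590, so C = exp(1.54590) = 4.69219.

k = 0.49, C = 4.69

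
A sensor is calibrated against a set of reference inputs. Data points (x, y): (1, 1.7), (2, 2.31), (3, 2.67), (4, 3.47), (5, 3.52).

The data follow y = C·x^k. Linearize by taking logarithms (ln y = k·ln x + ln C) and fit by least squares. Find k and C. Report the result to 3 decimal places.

k = 0.472, C = 1.679

Linearized form: ln y = k·ln x + ln C. From the 5 transformed points,
Sums: Σln x = 4.7875, Σ(ln x)² = 6.1995, Σln y = 4.8526, Σln x·ln y = 5.4094.
Normal system: [[6.1995, 4.7875]; [4.7875, 5]]·[k, ln C]ᵀ = [5.4094, 4.8526]ᵀ.
Δ = 6.1995·5 − (4.7875)² = 8.0774; k = (5.4094·5 − 4.7875·4.8526)/8.0774 = 0.47237, ln C = (6.1995·4.8526 − 4.7875·5.4094)/8.0774 = 0.51822, so C = exp(0.51822) = 1.67903.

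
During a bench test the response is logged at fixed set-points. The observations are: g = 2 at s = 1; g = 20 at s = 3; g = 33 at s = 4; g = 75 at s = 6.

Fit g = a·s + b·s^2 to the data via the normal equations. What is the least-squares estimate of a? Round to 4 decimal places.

a = 0.3128

The normal system AᵀA·[a, b]ᵀ = Aᵀg is [[62, 308]; [308, 1634]]·[a, b]ᵀ = [644, 3410]ᵀ.
Determinant 62·1634 − 308² = 6444.
a = (644·1634 − 308·3410)/6444 = 56/179; b = (62·3410 − 308·644)/6444 = 363/179.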